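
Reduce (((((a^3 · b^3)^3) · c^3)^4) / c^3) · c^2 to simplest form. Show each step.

(((((a^3 · b^3)^3) · c^3)^4) / c^3) · c^2
= (((((a^3 · b^3)^3)^4) · ((c^3)^4)) / c^3) · c^2    [power of a product]
= ((((a^3 · b^3)^12) · ((c^3)^4)) / c^3) · c^2    [power of a power]
= (((((a^3)^12) · ((b^3)^12)) · ((c^3)^4)) / c^3) · c^2    [power of a product]
= (((a^36 · ((b^3)^12)) · ((c^3)^4)) / c^3) · c^2    [power of a power]
= (((a^36 · b^36) · ((c^3)^4)) / c^3) · c^2    [power of a power]
= (((a^36 · b^36) · c^12) / c^3) · c^2    [power of a power]
= a^36b^36c^11    [quotient of powers; product of powers]

a^36b^36c^11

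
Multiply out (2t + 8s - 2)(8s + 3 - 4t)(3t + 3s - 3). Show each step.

(2t + 8s - 2)(8s + 3 - 4t)(3t + 3s - 3)
= (16st + 6t - 8t^2 + 64s^2 + 24s - 32st - 16s - 6 + 8t)(3t + 3s - 3)    [distributive law]
= (-16st + 14t - 8t^2 + 64s^2 + 8s - 6)(3t + 3s - 3)    [combine like terms]
= -48st^2 - 48s^2t + 48st + 42t^2 + 42st - 42t - 24t^3 - 24st^2 + 24t^2 + 192s^2t + 192s^3 - 192s^2 + 24st + 24s^2 - 24s - 18t - 18s + 18    [distributive law]
= -72st^2 + 144s^2t + 114st + 66t^2 - 60t - 24t^3 + 192s^3 - 168s^2 - 42s + 18    [combine like terms]

-72st^2 + 144s^2t + 114st + 66t^2 - 60t - 24t^3 + 192s^3 - 168s^2 - 42s + 18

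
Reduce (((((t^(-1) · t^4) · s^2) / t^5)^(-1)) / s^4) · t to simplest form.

(((((t^(-1) · t^4) · s^2) / t^5)^(-1)) / s^4) · t
= (((((t^(-1) · t^4) · s^2)^(-1)) / ((t^5)^(-1))) / s^4) · t    [power of a quotient]
= (((((t^(-1) · t^4)^(-1)) · ((s^2)^(-1))) / ((t^5)^(-1))) / s^4) · t    [power of a product]
= ((((((t^(-1))^(-1)) · ((t^4)^(-1))) · ((s^2)^(-1))) / ((t^5)^(-1))) / s^4) · t    [power of a product]
= ((((t · ((t^4)^(-1))) · ((s^2)^(-1))) / ((t^5)^(-1))) / s^4) · t    [power of a power]
= ((((t · t^(-4)) · ((s^2)^(-1))) / ((t^5)^(-1))) / s^4) · t    [power of a power]
= (((t^(-3) · ((s^2)^(-1))) / ((t^5)^(-1))) / s^4) · t    [product of powers]
= (((t^(-3) · s^(-2)) / ((t^5)^(-1))) / s^4) · t    [power of a power]
= (((t^(-3) · s^(-2)) / t^(-5)) / s^4) · t    [power of a power]
= s^(-6)t^3    [quotient of powers; product of powers]

s^(-6)t^3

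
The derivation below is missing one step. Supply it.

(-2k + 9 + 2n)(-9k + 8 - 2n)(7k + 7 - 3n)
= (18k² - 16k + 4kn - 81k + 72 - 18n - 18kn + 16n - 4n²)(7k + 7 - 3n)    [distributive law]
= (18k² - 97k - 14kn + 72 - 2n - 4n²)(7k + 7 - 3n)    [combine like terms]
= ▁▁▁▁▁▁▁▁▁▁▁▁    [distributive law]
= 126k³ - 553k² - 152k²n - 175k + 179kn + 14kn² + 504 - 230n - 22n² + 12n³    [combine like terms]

By distributive law:

126k³ + 126k² - 54k²n - 679k² - 679k + 291kn - 98k²n - 98kn + 42kn² + 504k + 504 - 216n - 14kn - 14n + 6n² - 28kn² - 28n² + 12n³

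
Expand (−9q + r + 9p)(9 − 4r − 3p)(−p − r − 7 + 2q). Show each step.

54pq − 153qr + 567q − 162q^2 − 141pqr − 44qr^2 + 72q^2r − 81p^2q + 54pq^2 + 183pr + 19r^2 − 63r + 43pr^2 + 4r^3 + 66p^2r + 108p^2 − 567p + 27p^3

(−9q + r + 9p)(9 − 4r − 3p)(−p − r − 7 + 2q)
= (−81q + 36qr + 27pq + 9r − 4r^2 − 3pr + 81p − 36pr − 27p^2)(−p − r − 7 + 2q)    [distributive law]
= (−81q + 36qr + 27pq + 9r − 4r^2 − 39pr + 81p − 27p^2)(−p − r − 7 + 2q)    [combine like terms]
= 81pq + 81qr + 567q − 162q^2 − 36pqr − 36qr^2 − 252qr + 72q^2r − 27p^2q − 27pqr − 189pq + 54pq^2 − 9pr − 9r^2 − 63r + 18qr + 4pr^2 + 4r^3 + 28r^2 − 8qr^2 + 39p^2r + 39pr^2 + 273pr − 78pqr − 81p^2 − 81pr − 567p + 162pq + 27p^3 + 27p^2r + 189p^2 − 54p^2q    [distributive law]
= 54pq − 153qr + 567q − 162q^2 − 141pqr − 44qr^2 + 72q^2r − 81p^2q + 54pq^2 + 183pr + 19r^2 − 63r + 43pr^2 + 4r^3 + 66p^2r + 108p^2 − 567p + 27p^3    [combine like terms]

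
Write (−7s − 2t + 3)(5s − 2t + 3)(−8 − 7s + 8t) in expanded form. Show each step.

322s^2 + 245s^3 − 308s^2t + 4st + 4st^2 − 15s − 128t^2 + 32t^3 + 168t − 72

(−7s − 2t + 3)(5s − 2t + 3)(−8 − 7s + 8t)
= (−35s^2 + 14st − 21s − 10st + 4t^2 − 6t + 15s − 6t + 9)(−8 − 7s + 8t)    [distributive law]
= (−35s^2 + 4st − 6s + 4t^2 − 12t + 9)(−8 − 7s + 8t)    [combine like terms]
= 280s^2 + 245s^3 − 280s^2t − 32st − 28s^2t + 32st^2 + 48s + 42s^2 − 48st − 32t^2 − 28st^2 + 32t^3 + 96t + 84st − 96t^2 − 72 − 63s + 72t    [distributive law]
= 322s^2 + 245s^3 − 308s^2t + 4st + 4st^2 − 15s − 128t^2 + 32t^3 + 168t − 72    [combine like terms]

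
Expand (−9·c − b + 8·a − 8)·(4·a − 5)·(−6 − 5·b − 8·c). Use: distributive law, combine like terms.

792·a·c + 212·a·b·c + 288·a·c² − 590·c − 265·b·c − 360·c² + 384·a·b + 20·a·b² − 230·b − 25·b² − 192·a² − 160·a²·b − 256·a²·c + 432·a − 240

(−9·c − b + 8·a − 8)·(4·a − 5)·(−6 − 5·b − 8·c)
= (−36·a·c + 45·c − 4·a·b + 5·b + 32·a² − 40·a − 32·a + 40)·(−6 − 5·b − 8·c)    [distributive law]
= (−36·a·c + 45·c − 4·a·b + 5·b + 32·a² − 72·a + 40)·(−6 − 5·b − 8·c)    [combine like terms]
= 216·a·c + 180·a·b·c + 288·a·c² − 270·c − 225·b·c − 360·c² + 24·a·b + 20·a·b² + 32·a·b·c − 30·b − 25·b² − 40·b·c − 192·a² − 160·a²·b − 256·a²·c + 432·a + 360·a·b + 576·a·c − 240 − 200·b − 320·c    [distributive law]
= 792·a·c + 212·a·b·c + 288·a·c² − 590·c − 265·b·c − 360·c² + 384·a·b + 20·a·b² − 230·b − 25·b² − 192·a² − 160·a²·b − 256·a²·c + 432·a − 240    [combine like terms]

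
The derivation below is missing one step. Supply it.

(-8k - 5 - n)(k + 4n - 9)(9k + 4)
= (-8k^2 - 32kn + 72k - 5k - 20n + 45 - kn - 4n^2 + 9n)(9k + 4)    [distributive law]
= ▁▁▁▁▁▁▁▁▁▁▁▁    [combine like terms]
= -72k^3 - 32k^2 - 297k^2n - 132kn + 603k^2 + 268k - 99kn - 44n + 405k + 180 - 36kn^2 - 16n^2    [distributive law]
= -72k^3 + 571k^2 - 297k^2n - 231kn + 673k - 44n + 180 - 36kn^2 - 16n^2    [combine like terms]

By combine like terms:

(-8k^2 - 33kn + 67k - 11n + 45 - 4n^2)(9k + 4)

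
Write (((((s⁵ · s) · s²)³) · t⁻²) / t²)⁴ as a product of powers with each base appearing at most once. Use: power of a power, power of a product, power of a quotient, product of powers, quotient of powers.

(((((s⁵ · s) · s²)³) · t⁻²) / t²)⁴
= (((((s⁵ · s) · s²)³) · t⁻²)⁴) / ((t²)⁴)    [power of a quotient]
= (((((s⁵ · s) · s²)³)⁴) · ((t⁻²)⁴)) / ((t²)⁴)    [power of a product]
= ((((s⁵ · s) · s²)¹²) · ((t⁻²)⁴)) / ((t²)⁴)    [power of a power]
= ((((s⁵ · s)¹²) · ((s²)¹²)) · ((t⁻²)⁴)) / ((t²)⁴)    [power of a product]
= (((((s⁵)¹²) · (s¹²)) · ((s²)¹²)) · ((t⁻²)⁴)) / ((t²)⁴)    [power of a product]
= (((s⁶⁰ · (s¹²)) · ((s²)¹²)) · ((t⁻²)⁴)) / ((t²)⁴)    [power of a power]
= ((s⁷² · ((s²)¹²)) · ((t⁻²)⁴)) / ((t²)⁴)    [product of powers]
= ((s⁷² · s²⁴) · ((t⁻²)⁴)) / ((t²)⁴)    [power of a power]
= (s⁹⁶ · ((t⁻²)⁴)) / ((t²)⁴)    [product of powers]
= (s⁹⁶ · t⁻⁸) / ((t²)⁴)    [power of a power]
= (s⁹⁶ · t⁻⁸) / t⁸    [power of a power]
= s⁹⁶t⁻¹⁶    [quotient of powers]

s⁹⁶t⁻¹⁶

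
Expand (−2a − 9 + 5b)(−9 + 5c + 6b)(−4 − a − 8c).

(−2a − 9 + 5b)(−9 + 5c + 6b)(−4 − a − 8c)
= (18a − 10ac − 12ab + 81 − 45c − 54b − 45b + 25bc + 30b^2)(−4 − a − 8c)    [distributive law]
= (18a − 10ac − 12ab + 81 − 45c − 99b + 25bc + 30b^2)(−4 − a − 8c)    [combine like terms]
= −72a − 18a^2 − 144ac + 40ac + 10a^2c + 80ac^2 + 48ab + 12a^2b + 96abc − 324 − 81a − 648c + 180c + 45ac + 360c^2 + 396b + 99ab + 792bc − 100bc − 25abc − 200bc^2 − 120b^2 − 30ab^2 − 240b^2c    [distributive law]
= −153a − 18a^2 − 59ac + 10a^2c + 80ac^2 + 147ab + 12a^2b + 71abc − 324 − 468c + 360c^2 + 396b + 692bc − 200bc^2 − 120b^2 − 30ab^2 − 240b^2c    [combine like terms]

−153a − 18a^2 − 59ac + 10a^2c + 80ac^2 + 147ab + 12a^2b + 71abc − 324 − 468c + 360c^2 + 396b + 692bc − 200bc^2 − 120b^2 − 30ab^2 − 240b^2c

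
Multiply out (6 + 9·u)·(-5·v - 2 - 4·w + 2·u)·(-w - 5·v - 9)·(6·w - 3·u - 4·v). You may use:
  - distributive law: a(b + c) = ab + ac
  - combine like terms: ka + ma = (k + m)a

(6 + 9·u)·(-5·v - 2 - 4·w + 2·u)·(-w - 5·v - 9)·(6·w - 3·u - 4·v)
= (-30·v - 12 - 24·w + 12·u - 45·u·v - 18·u - 36·u·w + 18·u^2)·(-w - 5·v - 9)·(6·w - 3·u - 4·v)    [distributive law]
= (-30·v - 12 - 24·w - 6·u - 45·u·v - 36·u·w + 18·u^2)·(-w - 5·v - 9)·(6·w - 3·u - 4·v)    [combine like terms]
= (30·v·w + 150·v^2 + 270·v + 12·w + 60·v + 108 + 24·w^2 + 120·v·w + 216·w + 6·u·w + 30·u·v + 54·u + 45·u·v·w + 225·u·v^2 + 405·u·v + 36·u·w^2 + 180·u·v·w + 324·u·w - 18·u^2·w - 90·u^2·v - 162·u^2)·(6·w - 3·u - 4·v)    [distributive law]
= (150·v·w + 150·v^2 + 330·v + 228·w + 108 + 24·w^2 + 330·u·w + 435·u·v + 54·u + 225·u·v·w + 225·u·v^2 + 36·u·w^2 - 18·u^2·w - 90·u^2·v - 162·u^2)·(6·w - 3·u - 4·v)    [combine like terms]
= 900·v·w^2 - 450·u·v·w - 600·v^2·w + 900·v^2·w - 450·u·v^2 - 600·v^3 + 1980·v·w - 990·u·v - 1320·v^2 + 1368·w^2 - 684·u·w - 912·v·w + 648·w - 324·u - 432·v + 144·w^3 - 72·u·w^2 - 96·v·w^2 + 1980·u·w^2 - 990·u^2·w - 1320·u·v·w + 2610·u·v·w - 1305·u^2·v - 1740·u·v^2 + 324·u·w - 162·u^2 - 216·u·v + 1350·u·v·w^2 - 675·u^2·v·w - 900·u·v^2·w + 1350·u·v^2·w - 675·u^2·v^2 - 900·u·v^3 + 216·u·w^3 - 108·u^2·w^2 - 144·u·v·w^2 - 108·u^2·w^2 + 54·u^3·w + 72·u^2·v·w - 540·u^2·v·w + 270·u^3·v + 360·u^2·v^2 - 972·u^2·w + 486·u^3 + 648·u^2·v    [distributive law]
= 804·v·w^2 + 840·u·v·w + 300·v^2·w - 2190·u·v^2 - 600·v^3 + 1068·v·w - 1206·u·v - 1320·v^2 + 1368·w^2 - 360·u·w + 648·w - 324·u - 432·v + 144·w^3 + 1908·u·w^2 - 1962·u^2·w - 657·u^2·v - 162·u^2 + 1206·u·v·w^2 - 1143·u^2·v·w + 450·u·v^2·w - 315·u^2·v^2 - 900·u·v^3 + 216·u·w^3 - 216·u^2·w^2 + 54·u^3·w + 270·u^3·v + 486·u^3    [combine like terms]

804·v·w^2 + 840·u·v·w + 300·v^2·w - 2190·u·v^2 - 600·v^3 + 1068·v·w - 1206·u·v - 1320·v^2 + 1368·w^2 - 360·u·w + 648·w - 324·u - 432·v + 144·w^3 + 1908·u·w^2 - 1962·u^2·w - 657·u^2·v - 162·u^2 + 1206·u·v·w^2 - 1143·u^2·v·w + 450·u·v^2·w - 315·u^2·v^2 - 900·u·v^3 + 216·u·w^3 - 216·u^2·w^2 + 54·u^3·w + 270·u^3·v + 486·u^3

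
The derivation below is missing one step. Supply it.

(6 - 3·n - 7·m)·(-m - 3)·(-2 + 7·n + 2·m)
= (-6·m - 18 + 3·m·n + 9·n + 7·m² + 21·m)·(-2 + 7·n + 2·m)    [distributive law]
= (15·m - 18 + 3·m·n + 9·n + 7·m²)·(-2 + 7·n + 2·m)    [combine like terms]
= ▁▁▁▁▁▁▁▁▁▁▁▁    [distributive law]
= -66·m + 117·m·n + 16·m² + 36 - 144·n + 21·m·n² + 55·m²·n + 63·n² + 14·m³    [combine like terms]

Applying distributive law to the line above:

-30·m + 105·m·n + 30·m² + 36 - 126·n - 36·m - 6·m·n + 21·m·n² + 6·m²·n - 18·n + 63·n² + 18·m·n - 14·m² + 49·m²·n + 14·m³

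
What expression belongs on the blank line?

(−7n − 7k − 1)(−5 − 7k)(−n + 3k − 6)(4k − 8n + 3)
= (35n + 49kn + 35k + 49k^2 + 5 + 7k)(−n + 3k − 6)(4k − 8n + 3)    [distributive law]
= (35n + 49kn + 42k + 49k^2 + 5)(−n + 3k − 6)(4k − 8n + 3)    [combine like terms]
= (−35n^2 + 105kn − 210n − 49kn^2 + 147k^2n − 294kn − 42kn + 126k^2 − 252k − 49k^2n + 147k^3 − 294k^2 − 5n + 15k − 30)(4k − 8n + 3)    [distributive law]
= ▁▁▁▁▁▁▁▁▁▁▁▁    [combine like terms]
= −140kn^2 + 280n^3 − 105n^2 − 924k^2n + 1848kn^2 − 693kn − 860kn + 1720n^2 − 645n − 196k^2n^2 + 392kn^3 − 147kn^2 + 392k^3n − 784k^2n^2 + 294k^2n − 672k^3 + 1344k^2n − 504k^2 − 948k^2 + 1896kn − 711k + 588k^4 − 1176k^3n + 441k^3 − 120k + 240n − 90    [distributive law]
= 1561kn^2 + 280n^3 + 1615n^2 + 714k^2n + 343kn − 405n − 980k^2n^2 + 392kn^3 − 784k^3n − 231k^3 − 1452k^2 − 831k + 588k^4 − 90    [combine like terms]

After combine like terms, the bracketed line is:

(−35n^2 − 231kn − 215n − 49kn^2 + 98k^2n − 168k^2 − 237k + 147k^3 − 30)(4k − 8n + 3)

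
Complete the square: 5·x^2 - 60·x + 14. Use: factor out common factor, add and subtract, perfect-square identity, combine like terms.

5·x^2 - 60·x + 14
= 5(x^2 - 12·x) + 14    [factor out 5 from the x-terms]
= 5(x^2 - 12·x + 36 - 36) + 14    [add and subtract 36 inside the bracket]
= 5(x - 6)^2 - 180 + 14    [perfect-square identity]
= 5(x - 6)^2 - 166    [combine constants]

5(x - 6)^2 - 166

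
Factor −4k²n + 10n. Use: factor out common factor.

2n(−2k² + 5)

−4k²n + 10n
= 2(−2k²n + 5n)    [factor out 2]
= 2n(−2k² + 5)    [factor out n]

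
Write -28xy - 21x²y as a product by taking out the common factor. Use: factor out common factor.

7xy(-4 - 3x)

-28xy - 21x²y
= 7(-4xy - 3x²y)    [factor out 7]
= 7xy(-4 - 3x)    [factor out xy]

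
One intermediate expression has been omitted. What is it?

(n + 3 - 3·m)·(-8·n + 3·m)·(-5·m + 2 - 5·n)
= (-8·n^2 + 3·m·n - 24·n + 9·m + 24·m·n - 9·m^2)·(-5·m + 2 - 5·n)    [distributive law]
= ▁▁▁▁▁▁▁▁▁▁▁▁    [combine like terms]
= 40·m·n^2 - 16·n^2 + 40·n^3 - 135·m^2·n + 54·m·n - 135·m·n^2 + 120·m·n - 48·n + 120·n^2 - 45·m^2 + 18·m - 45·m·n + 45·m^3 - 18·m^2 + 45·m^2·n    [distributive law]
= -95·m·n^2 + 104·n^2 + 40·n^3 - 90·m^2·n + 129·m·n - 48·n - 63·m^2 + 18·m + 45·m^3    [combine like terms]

After combine like terms, the bracketed line is:

(-8·n^2 + 27·m·n - 24·n + 9·m - 9·m^2)·(-5·m + 2 - 5·n)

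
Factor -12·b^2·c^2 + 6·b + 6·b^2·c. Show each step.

-12·b^2·c^2 + 6·b + 6·b^2·c
= 6(-2·b^2·c^2 + b + b^2·c)    [factor out 6]
= 6·b(-2·b·c^2 + 1 + b·c)    [factor out b]

6·b(-2·b·c^2 + 1 + b·c)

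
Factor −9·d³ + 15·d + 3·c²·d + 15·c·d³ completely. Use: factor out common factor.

3·d(−3·d² + 5 + c² + 5·c·d²)

−9·d³ + 15·d + 3·c²·d + 15·c·d³
= 3(−3·d³ + 5·d + c²·d + 5·c·d³)    [factor out 3]
= 3·d(−3·d² + 5 + c² + 5·c·d²)    [factor out d]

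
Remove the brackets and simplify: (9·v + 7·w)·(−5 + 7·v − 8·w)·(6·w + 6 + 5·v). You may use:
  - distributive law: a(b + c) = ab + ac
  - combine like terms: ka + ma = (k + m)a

−583·v·w − 270·v + 153·v^2 + 263·v^2·w + 315·v^3 − 418·v·w^2 − 546·w^2 − 210·w − 336·w^3

(9·v + 7·w)·(−5 + 7·v − 8·w)·(6·w + 6 + 5·v)
= (−45·v + 63·v^2 − 72·v·w − 35·w + 49·v·w − 56·w^2)·(6·w + 6 + 5·v)    [distributive law]
= (−45·v + 63·v^2 − 23·v·w − 35·w − 56·w^2)·(6·w + 6 + 5·v)    [combine like terms]
= −270·v·w − 270·v − 225·v^2 + 378·v^2·w + 378·v^2 + 315·v^3 − 138·v·w^2 − 138·v·w − 115·v^2·w − 210·w^2 − 210·w − 175·v·w − 336·w^3 − 336·w^2 − 280·v·w^2    [distributive law]
= −583·v·w − 270·v + 153·v^2 + 263·v^2·w + 315·v^3 − 418·v·w^2 − 546·w^2 − 210·w − 336·w^3    [combine like terms]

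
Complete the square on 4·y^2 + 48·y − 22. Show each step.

4(y + 6)^2 − 166

4·y^2 + 48·y − 22
= 4(y^2 + 12·y) − 22    [factor out 4 from the y-terms]
= 4(y^2 + 12·y + 36 − 36) − 22    [add and subtract 36 inside the bracket]
= 4(y + 6)^2 − 144 − 22    [perfect-square identity]
= 4(y + 6)^2 − 166    [combine constants]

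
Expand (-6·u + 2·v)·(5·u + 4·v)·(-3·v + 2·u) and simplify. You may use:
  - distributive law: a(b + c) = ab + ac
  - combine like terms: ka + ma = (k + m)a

62·u^2·v - 60·u^3 + 58·u·v^2 - 24·v^3

(-6·u + 2·v)·(5·u + 4·v)·(-3·v + 2·u)
= (-30·u^2 - 24·u·v + 10·u·v + 8·v^2)·(-3·v + 2·u)    [distributive law]
= (-30·u^2 - 14·u·v + 8·v^2)·(-3·v + 2·u)    [combine like terms]
= 90·u^2·v - 60·u^3 + 42·u·v^2 - 28·u^2·v - 24·v^3 + 16·u·v^2    [distributive law]
= 62·u^2·v - 60·u^3 + 58·u·v^2 - 24·v^3    [combine like terms]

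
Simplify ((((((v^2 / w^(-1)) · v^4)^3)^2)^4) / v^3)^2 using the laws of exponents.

((((((v^2 / w^(-1)) · v^4)^3)^2)^4) / v^3)^2
= ((((((v^2 / w^(-1)) · v^4)^3)^2)^4)^2) / ((v^3)^2)    [power of a quotient]
= (((((v^2 / w^(-1)) · v^4)^3)^2)^8) / ((v^3)^2)    [power of a power]
= ((((v^2 / w^(-1)) · v^4)^3)^16) / ((v^3)^2)    [power of a power]
= (((v^2 / w^(-1)) · v^4)^48) / ((v^3)^2)    [power of a power]
= (((v^2 / w^(-1))^48) · ((v^4)^48)) / ((v^3)^2)    [power of a product]
= ((((v^2)^48) / ((w^(-1))^48)) · ((v^4)^48)) / ((v^3)^2)    [power of a quotient]
= ((v^96 / ((w^(-1))^48)) · ((v^4)^48)) / ((v^3)^2)    [power of a power]
= ((v^96 / w^(-48)) · ((v^4)^48)) / ((v^3)^2)    [power of a power]
= ((v^96 / w^(-48)) · v^192) / ((v^3)^2)    [power of a power]
= ((v^96 / w^(-48)) · v^192) / v^6    [power of a power]
= v^282w^48    [quotient of powers; product of powers]

v^282w^48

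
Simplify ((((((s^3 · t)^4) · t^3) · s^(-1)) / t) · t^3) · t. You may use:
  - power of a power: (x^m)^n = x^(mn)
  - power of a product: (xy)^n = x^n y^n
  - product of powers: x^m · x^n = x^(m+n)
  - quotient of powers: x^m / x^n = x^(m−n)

((((((s^3 · t)^4) · t^3) · s^(-1)) / t) · t^3) · t
= (((((((s^3)^4) · (t^4)) · t^3) · s^(-1)) / t) · t^3) · t    [power of a product]
= (((((s^12 · (t^4)) · t^3) · s^(-1)) / t) · t^3) · t    [power of a power]
= s^11·t^10    [quotient of powers; product of powers]

s^11·t^10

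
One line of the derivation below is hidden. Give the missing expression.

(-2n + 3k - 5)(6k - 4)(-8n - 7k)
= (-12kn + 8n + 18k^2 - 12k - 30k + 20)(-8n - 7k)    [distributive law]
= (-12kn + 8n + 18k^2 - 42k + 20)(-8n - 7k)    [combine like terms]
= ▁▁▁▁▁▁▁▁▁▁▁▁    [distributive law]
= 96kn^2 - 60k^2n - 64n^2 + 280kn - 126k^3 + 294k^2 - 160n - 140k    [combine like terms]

By distributive law:

96kn^2 + 84k^2n - 64n^2 - 56kn - 144k^2n - 126k^3 + 336kn + 294k^2 - 160n - 140k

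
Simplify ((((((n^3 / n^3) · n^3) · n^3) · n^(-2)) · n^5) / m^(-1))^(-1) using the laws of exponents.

m^(-1)·n^(-9)

((((((n^3 / n^3) · n^3) · n^3) · n^(-2)) · n^5) / m^(-1))^(-1)
= ((((((n^3 / n^3) · n^3) · n^3) · n^(-2)) · n^5)^(-1)) / ((m^(-1))^(-1))    [power of a quotient]
= ((((((n^3 / n^3) · n^3) · n^3) · n^(-2))^(-1)) · ((n^5)^(-1))) / ((m^(-1))^(-1))    [power of a product]
= ((((((n^3 / n^3) · n^3) · n^3)^(-1)) · ((n^(-2))^(-1))) · ((n^5)^(-1))) / ((m^(-1))^(-1))    [power of a product]
= ((((((n^3 / n^3) · n^3)^(-1)) · ((n^3)^(-1))) · ((n^(-2))^(-1))) · ((n^5)^(-1))) / ((m^(-1))^(-1))    [power of a product]
= ((((((n^3 / n^3)^(-1)) · ((n^3)^(-1))) · ((n^3)^(-1))) · ((n^(-2))^(-1))) · ((n^5)^(-1))) / ((m^(-1))^(-1))    [power of a product]
= (((((((n^3)^(-1)) / ((n^3)^(-1))) · ((n^3)^(-1))) · ((n^3)^(-1))) · ((n^(-2))^(-1))) · ((n^5)^(-1))) / ((m^(-1))^(-1))    [power of a quotient]
= (((((n^(-3) / ((n^3)^(-1))) · ((n^3)^(-1))) · ((n^3)^(-1))) · ((n^(-2))^(-1))) · ((n^5)^(-1))) / ((m^(-1))^(-1))    [power of a power]
= (((((n^(-3) / n^(-3)) · ((n^3)^(-1))) · ((n^3)^(-1))) · ((n^(-2))^(-1))) · ((n^5)^(-1))) / ((m^(-1))^(-1))    [power of a power]
= ((((n^0 · ((n^3)^(-1))) · ((n^3)^(-1))) · ((n^(-2))^(-1))) · ((n^5)^(-1))) / ((m^(-1))^(-1))    [quotient of powers]
= ((((n^0 · n^(-3)) · ((n^3)^(-1))) · ((n^(-2))^(-1))) · ((n^5)^(-1))) / ((m^(-1))^(-1))    [power of a power]
= (((n^(-3) · ((n^3)^(-1))) · ((n^(-2))^(-1))) · ((n^5)^(-1))) / ((m^(-1))^(-1))    [product of powers]
= (((n^(-3) · n^(-3)) · ((n^(-2))^(-1))) · ((n^5)^(-1))) / ((m^(-1))^(-1))    [power of a power]
= ((n^(-6) · ((n^(-2))^(-1))) · ((n^5)^(-1))) / ((m^(-1))^(-1))    [product of powers]
= ((n^(-6) · n^2) · ((n^5)^(-1))) / ((m^(-1))^(-1))    [power of a power]
= (n^(-4) · ((n^5)^(-1))) / ((m^(-1))^(-1))    [product of powers]
= (n^(-4) · n^(-5)) / ((m^(-1))^(-1))    [power of a power]
= n^(-9) / ((m^(-1))^(-1))    [product of powers]
= n^(-9) / m    [power of a power]
= m^(-1)·n^(-9)    [quotient of powers]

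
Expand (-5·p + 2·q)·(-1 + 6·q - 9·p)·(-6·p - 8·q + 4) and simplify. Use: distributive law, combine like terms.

(-5·p + 2·q)·(-1 + 6·q - 9·p)·(-6·p - 8·q + 4)
= (5·p - 30·p·q + 45·p^2 - 2·q + 12·q^2 - 18·p·q)·(-6·p - 8·q + 4)    [distributive law]
= (5·p - 48·p·q + 45·p^2 - 2·q + 12·q^2)·(-6·p - 8·q + 4)    [combine like terms]
= -30·p^2 - 40·p·q + 20·p + 288·p^2·q + 384·p·q^2 - 192·p·q - 270·p^3 - 360·p^2·q + 180·p^2 + 12·p·q + 16·q^2 - 8·q - 72·p·q^2 - 96·q^3 + 48·q^2    [distributive law]
= 150·p^2 - 220·p·q + 20·p - 72·p^2·q + 312·p·q^2 - 270·p^3 + 64·q^2 - 8·q - 96·q^3    [combine like terms]

150·p^2 - 220·p·q + 20·p - 72·p^2·q + 312·p·q^2 - 270·p^3 + 64·q^2 - 8·q - 96·q^3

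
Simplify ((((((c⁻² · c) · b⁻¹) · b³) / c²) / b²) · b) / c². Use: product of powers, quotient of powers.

bc⁻⁵

((((((c⁻² · c) · b⁻¹) · b³) / c²) / b²) · b) / c²
= (((((c⁻¹ · b⁻¹) · b³) / c²) / b²) · b) / c²    [product of powers]
= bc⁻⁵    [quotient of powers; product of powers]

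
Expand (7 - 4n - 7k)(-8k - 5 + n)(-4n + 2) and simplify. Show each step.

(7 - 4n - 7k)(-8k - 5 + n)(-4n + 2)
= (-56k - 35 + 7n + 32kn + 20n - 4n^2 + 56k^2 + 35k - 7kn)(-4n + 2)    [distributive law]
= (-21k - 35 + 27n + 25kn - 4n^2 + 56k^2)(-4n + 2)    [combine like terms]
= 84kn - 42k + 140n - 70 - 108n^2 + 54n - 100kn^2 + 50kn + 16n^3 - 8n^2 - 224k^2n + 112k^2    [distributive law]
= 134kn - 42k + 194n - 70 - 116n^2 - 100kn^2 + 16n^3 - 224k^2n + 112k^2    [combine like terms]

134kn - 42k + 194n - 70 - 116n^2 - 100kn^2 + 16n^3 - 224k^2n + 112k^2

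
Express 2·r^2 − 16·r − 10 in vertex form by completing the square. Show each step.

2(r − 4)^2 − 42

2·r^2 − 16·r − 10
= 2(r^2 − 8·r) − 10    [factor out 2 from the r-terms]
= 2(r^2 − 8·r + 16 − 16) − 10    [add and subtract 16 inside the bracket]
= 2(r − 4)^2 − 32 − 10    [perfect-square identity]
= 2(r − 4)^2 − 42    [combine constants]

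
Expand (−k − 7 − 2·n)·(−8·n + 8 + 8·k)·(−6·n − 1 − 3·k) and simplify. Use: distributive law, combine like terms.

(−k − 7 − 2·n)·(−8·n + 8 + 8·k)·(−6·n − 1 − 3·k)
= (8·k·n − 8·k − 8·k^2 + 56·n − 56 − 56·k + 16·n^2 − 16·n − 16·k·n)·(−6·n − 1 − 3·k)    [distributive law]
= (−8·k·n − 64·k − 8·k^2 + 40·n − 56 + 16·n^2)·(−6·n − 1 − 3·k)    [combine like terms]
= 48·k·n^2 + 8·k·n + 24·k^2·n + 384·k·n + 64·k + 192·k^2 + 48·k^2·n + 8·k^2 + 24·k^3 − 240·n^2 − 40·n − 120·k·n + 336·n + 56 + 168·k − 96·n^3 − 16·n^2 − 48·k·n^2    [distributive law]
= 272·k·n + 72·k^2·n + 232·k + 200·k^2 + 24·k^3 − 256·n^2 + 296·n + 56 − 96·n^3    [combine like terms]

272·k·n + 72·k^2·n + 232·k + 200·k^2 + 24·k^3 − 256·n^2 + 296·n + 56 − 96·n^3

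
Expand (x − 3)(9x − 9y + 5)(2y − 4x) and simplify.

(x − 3)(9x − 9y + 5)(2y − 4x)
= (9x^2 − 9xy + 5x − 27x + 27y − 15)(2y − 4x)    [distributive law]
= (9x^2 − 9xy − 22x + 27y − 15)(2y − 4x)    [combine like terms]
= 18x^2y − 36x^3 − 18xy^2 + 36x^2y − 44xy + 88x^2 + 54y^2 − 108xy − 30y + 60x    [distributive law]
= 54x^2y − 36x^3 − 18xy^2 − 152xy + 88x^2 + 54y^2 − 30y + 60x    [combine like terms]

54x^2y − 36x^3 − 18xy^2 − 152xy + 88x^2 + 54y^2 − 30y + 60x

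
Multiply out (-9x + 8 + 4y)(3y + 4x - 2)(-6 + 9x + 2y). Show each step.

(-9x + 8 + 4y)(3y + 4x - 2)(-6 + 9x + 2y)
= (-27xy - 36x² + 18x + 24y + 32x - 16 + 12y² + 16xy - 8y)(-6 + 9x + 2y)    [distributive law]
= (-11xy - 36x² + 50x + 16y - 16 + 12y²)(-6 + 9x + 2y)    [combine like terms]
= 66xy - 99x²y - 22xy² + 216x² - 324x³ - 72x²y - 300x + 450x² + 100xy - 96y + 144xy + 32y² + 96 - 144x - 32y - 72y² + 108xy² + 24y³    [distributive law]
= 310xy - 171x²y + 86xy² + 666x² - 324x³ - 444x - 128y - 40y² + 96 + 24y³    [combine like terms]

310xy - 171x²y + 86xy² + 666x² - 324x³ - 444x - 128y - 40y² + 96 + 24y³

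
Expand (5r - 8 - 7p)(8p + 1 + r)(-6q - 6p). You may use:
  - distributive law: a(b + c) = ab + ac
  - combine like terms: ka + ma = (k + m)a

-198pqr - 198p^2r + 18qr + 18pr - 30qr^2 - 30pr^2 + 426pq + 426p^2 + 48q + 48p + 336p^2q + 336p^3

(5r - 8 - 7p)(8p + 1 + r)(-6q - 6p)
= (40pr + 5r + 5r^2 - 64p - 8 - 8r - 56p^2 - 7p - 7pr)(-6q - 6p)    [distributive law]
= (33pr - 3r + 5r^2 - 71p - 8 - 56p^2)(-6q - 6p)    [combine like terms]
= -198pqr - 198p^2r + 18qr + 18pr - 30qr^2 - 30pr^2 + 426pq + 426p^2 + 48q + 48p + 336p^2q + 336p^3    [distributive law]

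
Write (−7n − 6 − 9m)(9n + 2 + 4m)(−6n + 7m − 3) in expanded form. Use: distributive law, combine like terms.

(−7n − 6 − 9m)(9n + 2 + 4m)(−6n + 7m − 3)
= (−63n² − 14n − 28mn − 54n − 12 − 24m − 81mn − 18m − 36m²)(−6n + 7m − 3)    [distributive law]
= (−63n² − 68n − 109mn − 12 − 42m − 36m²)(−6n + 7m − 3)    [combine like terms]
= 378n³ − 441mn² + 189n² + 408n² − 476mn + 204n + 654mn² − 763m²n + 327mn + 72n − 84m + 36 + 252mn − 294m² + 126m + 216m²n − 252m³ + 108m²    [distributive law]
= 378n³ + 213mn² + 597n² + 103mn + 276n − 547m²n + 42m + 36 − 186m² − 252m³    [combine like terms]

378n³ + 213mn² + 597n² + 103mn + 276n − 547m²n + 42m + 36 − 186m² − 252m³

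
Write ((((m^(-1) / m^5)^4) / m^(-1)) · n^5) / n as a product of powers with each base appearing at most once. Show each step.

m^(-23)n^4

((((m^(-1) / m^5)^4) / m^(-1)) · n^5) / n
= (((((m^(-1))^4) / ((m^5)^4)) / m^(-1)) · n^5) / n    [power of a quotient]
= (((m^(-4) / ((m^5)^4)) / m^(-1)) · n^5) / n    [power of a power]
= (((m^(-4) / m^20) / m^(-1)) · n^5) / n    [power of a power]
= ((m^(-24) / m^(-1)) · n^5) / n    [quotient of powers]
= (m^(-23) · n^5) / n    [quotient of powers]
= m^(-23)n^4    [quotient of powers]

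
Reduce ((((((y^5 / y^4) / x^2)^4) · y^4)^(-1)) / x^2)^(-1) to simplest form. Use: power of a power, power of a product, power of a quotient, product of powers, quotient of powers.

x^(-6)y^8

((((((y^5 / y^4) / x^2)^4) · y^4)^(-1)) / x^2)^(-1)
= ((((((y^5 / y^4) / x^2)^4) · y^4)^(-1))^(-1)) / ((x^2)^(-1))    [power of a quotient]
= (((((y^5 / y^4) / x^2)^4) · y^4)^1) / ((x^2)^(-1))    [power of a power]
= (((((y^5 / y^4) / x^2)^4)^1) · ((y^4)^1)) / ((x^2)^(-1))    [power of a product]
= ((((y^5 / y^4) / x^2)^4) · ((y^4)^1)) / ((x^2)^(-1))    [power of a power]
= ((((y^5 / y^4)^4) / ((x^2)^4)) · ((y^4)^1)) / ((x^2)^(-1))    [power of a quotient]
= (((((y^5)^4) / ((y^4)^4)) / ((x^2)^4)) · ((y^4)^1)) / ((x^2)^(-1))    [power of a quotient]
= (((y^20 / ((y^4)^4)) / ((x^2)^4)) · ((y^4)^1)) / ((x^2)^(-1))    [power of a power]
= (((y^20 / y^16) / ((x^2)^4)) · ((y^4)^1)) / ((x^2)^(-1))    [power of a power]
= ((y^4 / ((x^2)^4)) · ((y^4)^1)) / ((x^2)^(-1))    [quotient of powers]
= ((y^4 / x^8) · ((y^4)^1)) / ((x^2)^(-1))    [power of a power]
= ((y^4 / x^8) · y^4) / ((x^2)^(-1))    [power of a power]
= ((y^4 / x^8) · y^4) / x^(-2)    [power of a power]
= x^(-6)y^8    [quotient of powers; product of powers]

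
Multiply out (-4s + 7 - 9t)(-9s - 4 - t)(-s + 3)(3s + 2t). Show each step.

(-4s + 7 - 9t)(-9s - 4 - t)(-s + 3)(3s + 2t)
= (36s^2 + 16s + 4st - 63s - 28 - 7t + 81st + 36t + 9t^2)(-s + 3)(3s + 2t)    [distributive law]
= (36s^2 - 47s + 85st - 28 + 29t + 9t^2)(-s + 3)(3s + 2t)    [combine like terms]
= (-36s^3 + 108s^2 + 47s^2 - 141s - 85s^2t + 255st + 28s - 84 - 29st + 87t - 9st^2 + 27t^2)(3s + 2t)    [distributive law]
= (-36s^3 + 155s^2 - 113s - 85s^2t + 226st - 84 + 87t - 9st^2 + 27t^2)(3s + 2t)    [combine like terms]
= -108s^4 - 72s^3t + 465s^3 + 310s^2t - 339s^2 - 226st - 255s^3t - 170s^2t^2 + 678s^2t + 452st^2 - 252s - 168t + 261st + 174t^2 - 27s^2t^2 - 18st^3 + 81st^2 + 54t^3    [distributive law]
= -108s^4 - 327s^3t + 465s^3 + 988s^2t - 339s^2 + 35st - 197s^2t^2 + 533st^2 - 252s - 168t + 174t^2 - 18st^3 + 54t^3    [combine like terms]

-108s^4 - 327s^3t + 465s^3 + 988s^2t - 339s^2 + 35st - 197s^2t^2 + 533st^2 - 252s - 168t + 174t^2 - 18st^3 + 54t^3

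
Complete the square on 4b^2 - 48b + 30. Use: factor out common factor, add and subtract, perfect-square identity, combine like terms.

4b^2 - 48b + 30
= 4(b^2 - 12b) + 30    [factor out 4 from the b-terms]
= 4(b^2 - 12b + 36 - 36) + 30    [add and subtract 36 inside the bracket]
= 4(b - 6)^2 - 144 + 30    [perfect-square identity]
= 4(b - 6)^2 - 114    [combine constants]

4(b - 6)^2 - 114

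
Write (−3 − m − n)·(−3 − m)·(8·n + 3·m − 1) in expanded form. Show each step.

(−3 − m − n)·(−3 − m)·(8·n + 3·m − 1)
= (9 + 3·m + 3·m + m^2 + 3·n + m·n)·(8·n + 3·m − 1)    [distributive law]
= (9 + 6·m + m^2 + 3·n + m·n)·(8·n + 3·m − 1)    [combine like terms]
= 72·n + 27·m − 9 + 48·m·n + 18·m^2 − 6·m + 8·m^2·n + 3·m^3 − m^2 + 24·n^2 + 9·m·n − 3·n + 8·m·n^2 + 3·m^2·n − m·n    [distributive law]
= 69·n + 21·m − 9 + 56·m·n + 17·m^2 + 11·m^2·n + 3·m^3 + 24·n^2 + 8·m·n^2    [combine like terms]

69·n + 21·m − 9 + 56·m·n + 17·m^2 + 11·m^2·n + 3·m^3 + 24·n^2 + 8·m·n^2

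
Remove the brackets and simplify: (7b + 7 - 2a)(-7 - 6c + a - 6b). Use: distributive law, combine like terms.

(7b + 7 - 2a)(-7 - 6c + a - 6b)
= -49b - 42bc + 7ab - 42b^2 - 49 - 42c + 7a - 42b + 14a + 12ac - 2a^2 + 12ab    [distributive law]
= -91b - 42bc + 19ab - 42b^2 - 49 - 42c + 21a + 12ac - 2a^2    [combine like terms]

-91b - 42bc + 19ab - 42b^2 - 49 - 42c + 21a + 12ac - 2a^2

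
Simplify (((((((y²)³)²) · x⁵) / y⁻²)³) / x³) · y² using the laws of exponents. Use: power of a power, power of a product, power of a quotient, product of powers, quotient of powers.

x¹²·y⁴⁴

(((((((y²)³)²) · x⁵) / y⁻²)³) / x³) · y²
= (((((((y²)³)²) · x⁵)³) / ((y⁻²)³)) / x³) · y²    [power of a quotient]
= (((((((y²)³)²)³) · ((x⁵)³)) / ((y⁻²)³)) / x³) · y²    [power of a product]
= ((((((y²)³)⁶) · ((x⁵)³)) / ((y⁻²)³)) / x³) · y²    [power of a power]
= (((((y²)¹⁸) · ((x⁵)³)) / ((y⁻²)³)) / x³) · y²    [power of a power]
= (((y³⁶ · ((x⁵)³)) / ((y⁻²)³)) / x³) · y²    [power of a power]
= (((y³⁶ · x¹⁵) / ((y⁻²)³)) / x³) · y²    [power of a power]
= (((y³⁶ · x¹⁵) / y⁻⁶) / x³) · y²    [power of a power]
= x¹²·y⁴⁴    [quotient of powers; product of powers]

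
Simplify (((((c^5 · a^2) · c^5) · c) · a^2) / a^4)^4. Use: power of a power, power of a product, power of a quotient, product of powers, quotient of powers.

c^44

(((((c^5 · a^2) · c^5) · c) · a^2) / a^4)^4
= (((((c^5 · a^2) · c^5) · c) · a^2)^4) / ((a^4)^4)    [power of a quotient]
= (((((c^5 · a^2) · c^5) · c)^4) · ((a^2)^4)) / ((a^4)^4)    [power of a product]
= (((((c^5 · a^2) · c^5)^4) · (c^4)) · ((a^2)^4)) / ((a^4)^4)    [power of a product]
= (((((c^5 · a^2)^4) · ((c^5)^4)) · (c^4)) · ((a^2)^4)) / ((a^4)^4)    [power of a product]
= ((((((c^5)^4) · ((a^2)^4)) · ((c^5)^4)) · (c^4)) · ((a^2)^4)) / ((a^4)^4)    [power of a product]
= ((((c^20 · ((a^2)^4)) · ((c^5)^4)) · (c^4)) · ((a^2)^4)) / ((a^4)^4)    [power of a power]
= ((((c^20 · a^8) · ((c^5)^4)) · (c^4)) · ((a^2)^4)) / ((a^4)^4)    [power of a power]
= ((((c^20 · a^8) · c^20) · (c^4)) · ((a^2)^4)) / ((a^4)^4)    [power of a power]
= ((((c^20 · a^8) · c^20) · c^4) · a^8) / ((a^4)^4)    [power of a power]
= ((((c^20 · a^8) · c^20) · c^4) · a^8) / a^16    [power of a power]
= c^44    [quotient of powers; product of powers]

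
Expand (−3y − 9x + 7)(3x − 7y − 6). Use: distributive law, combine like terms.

(−3y − 9x + 7)(3x − 7y − 6)
= −9xy + 21y^2 + 18y − 27x^2 + 63xy + 54x + 21x − 49y − 42    [distributive law]
= 54xy + 21y^2 − 31y − 27x^2 + 75x − 42    [combine like terms]

54xy + 21y^2 − 31y − 27x^2 + 75x − 42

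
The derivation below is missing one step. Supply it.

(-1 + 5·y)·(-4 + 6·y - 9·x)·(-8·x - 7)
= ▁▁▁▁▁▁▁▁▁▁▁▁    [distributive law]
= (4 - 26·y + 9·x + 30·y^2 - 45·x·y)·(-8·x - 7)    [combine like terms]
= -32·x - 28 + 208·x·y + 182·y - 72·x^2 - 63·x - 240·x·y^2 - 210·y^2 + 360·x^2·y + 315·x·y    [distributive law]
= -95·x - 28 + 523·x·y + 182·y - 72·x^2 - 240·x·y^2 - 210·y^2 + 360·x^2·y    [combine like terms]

Applying distributive law to the line above:

(4 - 6·y + 9·x - 20·y + 30·y^2 - 45·x·y)·(-8·x - 7)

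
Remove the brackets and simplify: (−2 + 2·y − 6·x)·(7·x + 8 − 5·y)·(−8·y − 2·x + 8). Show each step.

796·x·y − 212·x^2 − 464·x + 336·y − 128 − 288·y^2 − 332·x·y^2 + 248·x^2·y + 80·y^3 + 84·x^3

(−2 + 2·y − 6·x)·(7·x + 8 − 5·y)·(−8·y − 2·x + 8)
= (−14·x − 16 + 10·y + 14·x·y + 16·y − 10·y^2 − 42·x^2 − 48·x + 30·x·y)·(−8·y − 2·x + 8)    [distributive law]
= (−62·x − 16 + 26·y + 44·x·y − 10·y^2 − 42·x^2)·(−8·y − 2·x + 8)    [combine like terms]
= 496·x·y + 124·x^2 − 496·x + 128·y + 32·x − 128 − 208·y^2 − 52·x·y + 208·y − 352·x·y^2 − 88·x^2·y + 352·x·y + 80·y^3 + 20·x·y^2 − 80·y^2 + 336·x^2·y + 84·x^3 − 336·x^2    [distributive law]
= 796·x·y − 212·x^2 − 464·x + 336·y − 128 − 288·y^2 − 332·x·y^2 + 248·x^2·y + 80·y^3 + 84·x^3    [combine like terms]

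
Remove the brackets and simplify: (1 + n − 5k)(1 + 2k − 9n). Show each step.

(1 + n − 5k)(1 + 2k − 9n)
= 1 + 2k − 9n + n + 2kn − 9n² − 5k − 10k² + 45kn    [distributive law]
= 1 − 3k − 8n + 47kn − 9n² − 10k²    [combine like terms]

1 − 3k − 8n + 47kn − 9n² − 10k²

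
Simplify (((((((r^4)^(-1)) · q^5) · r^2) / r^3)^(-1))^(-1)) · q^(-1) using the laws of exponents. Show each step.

(((((((r^4)^(-1)) · q^5) · r^2) / r^3)^(-1))^(-1)) · q^(-1)
= ((((((r^4)^(-1)) · q^5) · r^2) / r^3)^1) · q^(-1)    [power of a power]
= ((((((r^4)^(-1)) · q^5) · r^2)^1) / ((r^3)^1)) · q^(-1)    [power of a quotient]
= ((((((r^4)^(-1)) · q^5)^1) · ((r^2)^1)) / ((r^3)^1)) · q^(-1)    [power of a product]
= ((((((r^4)^(-1))^1) · ((q^5)^1)) · ((r^2)^1)) / ((r^3)^1)) · q^(-1)    [power of a product]
= (((((r^4)^(-1)) · ((q^5)^1)) · ((r^2)^1)) / ((r^3)^1)) · q^(-1)    [power of a power]
= (((r^(-4) · ((q^5)^1)) · ((r^2)^1)) / ((r^3)^1)) · q^(-1)    [power of a power]
= (((r^(-4) · q^5) · ((r^2)^1)) / ((r^3)^1)) · q^(-1)    [power of a power]
= (((r^(-4) · q^5) · r^2) / ((r^3)^1)) · q^(-1)    [power of a power]
= (((r^(-4) · q^5) · r^2) / r^3) · q^(-1)    [power of a power]
= q^4r^(-5)    [quotient of powers; product of powers]

q^4r^(-5)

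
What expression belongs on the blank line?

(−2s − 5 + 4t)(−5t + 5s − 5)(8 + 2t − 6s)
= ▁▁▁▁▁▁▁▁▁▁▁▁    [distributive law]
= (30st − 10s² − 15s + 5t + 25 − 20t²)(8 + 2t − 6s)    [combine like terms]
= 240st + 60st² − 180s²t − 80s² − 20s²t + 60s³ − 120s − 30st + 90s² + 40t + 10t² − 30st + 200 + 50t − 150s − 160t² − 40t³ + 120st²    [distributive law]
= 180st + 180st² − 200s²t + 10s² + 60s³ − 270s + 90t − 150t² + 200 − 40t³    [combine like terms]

After distributive law, the bracketed line is:

(10st − 10s² + 10s + 25t − 25s + 25 − 20t² + 20st − 20t)(8 + 2t − 6s)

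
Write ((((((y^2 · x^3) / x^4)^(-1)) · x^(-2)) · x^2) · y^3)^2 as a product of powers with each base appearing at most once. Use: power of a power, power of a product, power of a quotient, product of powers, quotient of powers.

x^2y^2

((((((y^2 · x^3) / x^4)^(-1)) · x^(-2)) · x^2) · y^3)^2
= ((((((y^2 · x^3) / x^4)^(-1)) · x^(-2)) · x^2)^2) · ((y^3)^2)    [power of a product]
= ((((((y^2 · x^3) / x^4)^(-1)) · x^(-2))^2) · ((x^2)^2)) · ((y^3)^2)    [power of a product]
= ((((((y^2 · x^3) / x^4)^(-1))^2) · ((x^(-2))^2)) · ((x^2)^2)) · ((y^3)^2)    [power of a product]
= (((((y^2 · x^3) / x^4)^(-2)) · ((x^(-2))^2)) · ((x^2)^2)) · ((y^3)^2)    [power of a power]
= (((((y^2 · x^3)^(-2)) / ((x^4)^(-2))) · ((x^(-2))^2)) · ((x^2)^2)) · ((y^3)^2)    [power of a quotient]
= ((((((y^2)^(-2)) · ((x^3)^(-2))) / ((x^4)^(-2))) · ((x^(-2))^2)) · ((x^2)^2)) · ((y^3)^2)    [power of a product]
= ((((y^(-4) · ((x^3)^(-2))) / ((x^4)^(-2))) · ((x^(-2))^2)) · ((x^2)^2)) · ((y^3)^2)    [power of a power]
= ((((y^(-4) · x^(-6)) / ((x^4)^(-2))) · ((x^(-2))^2)) · ((x^2)^2)) · ((y^3)^2)    [power of a power]
= ((((y^(-4) · x^(-6)) / x^(-8)) · ((x^(-2))^2)) · ((x^2)^2)) · ((y^3)^2)    [power of a power]
= ((((y^(-4) · x^(-6)) / x^(-8)) · x^(-4)) · ((x^2)^2)) · ((y^3)^2)    [power of a power]
= ((((y^(-4) · x^(-6)) / x^(-8)) · x^(-4)) · x^4) · ((y^3)^2)    [power of a power]
= ((((y^(-4) · x^(-6)) / x^(-8)) · x^(-4)) · x^4) · y^6    [power of a power]
= x^2y^2    [quotient of powers; product of powers]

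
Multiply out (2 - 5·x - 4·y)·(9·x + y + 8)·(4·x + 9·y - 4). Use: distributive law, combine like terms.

(2 - 5·x - 4·y)·(9·x + y + 8)·(4·x + 9·y - 4)
= (18·x + 2·y + 16 - 45·x^2 - 5·x·y - 40·x - 36·x·y - 4·y^2 - 32·y)·(4·x + 9·y - 4)    [distributive law]
= (-22·x - 30·y + 16 - 45·x^2 - 41·x·y - 4·y^2)·(4·x + 9·y - 4)    [combine like terms]
= -88·x^2 - 198·x·y + 88·x - 120·x·y - 270·y^2 + 120·y + 64·x + 144·y - 64 - 180·x^3 - 405·x^2·y + 180·x^2 - 164·x^2·y - 369·x·y^2 + 164·x·y - 16·x·y^2 - 36·y^3 + 16·y^2    [distributive law]
= 92·x^2 - 154·x·y + 152·x - 254·y^2 + 264·y - 64 - 180·x^3 - 569·x^2·y - 385·x·y^2 - 36·y^3    [combine like terms]

92·x^2 - 154·x·y + 152·x - 254·y^2 + 264·y - 64 - 180·x^3 - 569·x^2·y - 385·x·y^2 - 36·y^3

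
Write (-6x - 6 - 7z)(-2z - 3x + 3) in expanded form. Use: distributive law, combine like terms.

(-6x - 6 - 7z)(-2z - 3x + 3)
= 12xz + 18x^2 - 18x + 12z + 18x - 18 + 14z^2 + 21xz - 21z    [distributive law]
= 33xz + 18x^2 - 9z - 18 + 14z^2    [combine like terms]

33xz + 18x^2 - 9z - 18 + 14z^2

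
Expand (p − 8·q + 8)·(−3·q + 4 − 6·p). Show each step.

45·p·q − 44·p − 6·p² + 24·q² − 56·q + 32

(p − 8·q + 8)·(−3·q + 4 − 6·p)
= −3·p·q + 4·p − 6·p² + 24·q² − 32·q + 48·p·q − 24·q + 32 − 48·p    [distributive law]
= 45·p·q − 44·p − 6·p² + 24·q² − 56·q + 32    [combine like terms]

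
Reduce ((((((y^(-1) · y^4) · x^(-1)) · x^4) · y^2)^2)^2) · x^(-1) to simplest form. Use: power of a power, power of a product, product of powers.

x^11y^20

((((((y^(-1) · y^4) · x^(-1)) · x^4) · y^2)^2)^2) · x^(-1)
= (((((y^(-1) · y^4) · x^(-1)) · x^4) · y^2)^4) · x^(-1)    [power of a power]
= (((((y^(-1) · y^4) · x^(-1)) · x^4)^4) · ((y^2)^4)) · x^(-1)    [power of a product]
= (((((y^(-1) · y^4) · x^(-1))^4) · ((x^4)^4)) · ((y^2)^4)) · x^(-1)    [power of a product]
= (((((y^(-1) · y^4)^4) · ((x^(-1))^4)) · ((x^4)^4)) · ((y^2)^4)) · x^(-1)    [power of a product]
= ((((((y^(-1))^4) · ((y^4)^4)) · ((x^(-1))^4)) · ((x^4)^4)) · ((y^2)^4)) · x^(-1)    [power of a product]
= ((((y^(-4) · ((y^4)^4)) · ((x^(-1))^4)) · ((x^4)^4)) · ((y^2)^4)) · x^(-1)    [power of a power]
= ((((y^(-4) · y^16) · ((x^(-1))^4)) · ((x^4)^4)) · ((y^2)^4)) · x^(-1)    [power of a power]
= (((y^12 · ((x^(-1))^4)) · ((x^4)^4)) · ((y^2)^4)) · x^(-1)    [product of powers]
= (((y^12 · x^(-4)) · ((x^4)^4)) · ((y^2)^4)) · x^(-1)    [power of a power]
= (((y^12 · x^(-4)) · x^16) · ((y^2)^4)) · x^(-1)    [power of a power]
= (((y^12 · x^(-4)) · x^16) · y^8) · x^(-1)    [power of a power]
= x^11y^20    [product of powers]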